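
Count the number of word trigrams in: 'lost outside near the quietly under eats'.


Word trigrams from [7] words:
  Trigram 1: (lost outside near)
  Trigram 2: (outside near the)
  Trigram 3: (near the quietly)
  Trigram 4: (the quietly under)
  Trigram 5: (quietly under eats)
Total word trigrams: 7 - 2 = 5

5


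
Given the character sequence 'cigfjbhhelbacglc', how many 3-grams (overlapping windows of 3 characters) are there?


String 'cigfjbhhelbacglc' has length L = 16.
Number of overlapping n-grams = L - n + 1
Substituting: 16 - 3 + 1 = 14

14


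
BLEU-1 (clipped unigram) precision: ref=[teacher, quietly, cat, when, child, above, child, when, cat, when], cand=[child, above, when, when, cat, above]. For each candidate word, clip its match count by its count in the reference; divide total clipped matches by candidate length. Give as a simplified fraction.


Reference word counts: {'above': 1, 'cat': 2, 'child': 2, 'quietly': 1, 'teacher': 1, 'when': 3}
Checking each candidate word (with clipping):
  'child' -> in reference (ref count 2, used 1/2) -> match (matches: 1)
  'above' -> in reference (ref count 1, used 1/1) -> match (matches: 2)
  'when' -> in reference (ref count 3, used 1/3) -> match (matches: 3)
  'when' -> in reference (ref count 3, used 2/3) -> match (matches: 4)
  'cat' -> in reference (ref count 2, used 1/2) -> match (matches: 5)
  'above' -> ref count 1 already used up (1/1) -> clipped, no match (matches: 5)
Clipped matches: 5, Candidate length: 6
Precision = 5/6

5/6


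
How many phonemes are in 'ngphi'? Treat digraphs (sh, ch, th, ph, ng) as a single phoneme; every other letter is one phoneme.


Parsing 'ngphi' greedily, digraphs first:
  'ng' -> digraph (1 consonant phoneme) (phonemes so far: 1)
  'ph' -> digraph (1 consonant phoneme) (phonemes so far: 2)
  'i' -> vowel phoneme (phonemes so far: 3)
Total phonemes: 3

3


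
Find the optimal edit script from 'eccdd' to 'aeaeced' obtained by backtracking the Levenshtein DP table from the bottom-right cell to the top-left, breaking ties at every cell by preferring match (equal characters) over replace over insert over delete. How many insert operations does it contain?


Edit distance = 4. Backtracking from cell (5, 7) with preference match > replace > insert > delete,
then listing the resulting alignment 'eccdd' -> 'aeaeced' left to right:
  Step 1: insert 'a' [insertion #1]
  Step 2: keep 'e'
  Step 3: insert 'a' [insertion #2]
  Step 4: replace c->e
  Step 5: keep 'c'
  Step 6: replace d->e
  Step 7: keep 'd'
Total insertions: 2

2


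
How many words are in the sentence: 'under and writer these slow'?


Counting words by splitting on spaces:
  Word 1: 'under'
  Word 2: 'and'
  Word 3: 'writer'
  Word 4: 'these'
  Word 5: 'slow'
Total words: 5

5


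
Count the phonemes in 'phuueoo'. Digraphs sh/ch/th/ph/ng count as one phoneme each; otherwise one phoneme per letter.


Parsing 'phuueoo' greedily, digraphs first:
  'ph' -> digraph (1 consonant phoneme) (phonemes so far: 1)
  'u' -> vowel phoneme (phonemes so far: 2)
  'u' -> vowel phoneme (phonemes so far: 3)
  'e' -> vowel phoneme (phonemes so far: 4)
  'o' -> vowel phoneme (phonemes so far: 5)
  'o' -> vowel phoneme (phonemes so far: 6)
Total phonemes: 6

6


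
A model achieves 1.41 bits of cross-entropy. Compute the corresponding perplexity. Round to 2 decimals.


Perplexity formula: PP = 2^H
H = 1.41
PP = 2^1.41
Decompose: 2^1.41 = 2^1 * 2^0.41
2^1 = 2, 2^0.41 ~ 1.3286858
PP ~ 2 * 1.3286858 = 2.6573716
Rounded to 2 decimals: 2.66

2.66


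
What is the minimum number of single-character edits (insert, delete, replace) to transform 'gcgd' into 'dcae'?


Building DP table for s1='gcgd' (len 4) and s2='dcae' (len 4):
       d  c  a  e
    0  1  2  3  4
  g 1  1  2  3  4
  c 2  2  1  2  3
  g 3  3  2  2  3
  d 4  3  3  3  3
Edit distance = dp[4][4] = 3

3


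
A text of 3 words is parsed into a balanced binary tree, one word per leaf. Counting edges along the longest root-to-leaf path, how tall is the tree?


In a balanced binary tree with n leaves the deepest leaf is ceil(log2(n)) edges below the root.
log2(3) = 1.5850
ceil(1.5850) = 2
height (edges) = 2

2


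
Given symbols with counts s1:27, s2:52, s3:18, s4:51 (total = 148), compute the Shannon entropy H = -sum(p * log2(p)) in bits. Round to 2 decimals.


Computing entropy H = -sum(p_i * log2(p_i)):
  s1: p = 27/148 = 0.1824, -p*log2(p) = 0.4478
  s2: p = 52/148 = 0.3514, -p*log2(p) = 0.5302
  s3: p = 18/148 = 0.1216, -p*log2(p) = 0.3697
  s4: p = 51/148 = 0.3446, -p*log2(p) = 0.5297
H = sum of terms = 1.8774
Rounded to 2 decimals: 1.88

1.88


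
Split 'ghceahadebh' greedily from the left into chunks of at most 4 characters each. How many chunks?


'ghceahadebh' has 11 characters.
Chunking with max size 4:
  Chunk 1: 'ghce' (positions 0-3)
  Chunk 2: 'ahad' (positions 4-7)
  Chunk 3: 'ebh' (positions 8-10)
Total chunks: ceil(11 / 4) = 3

3


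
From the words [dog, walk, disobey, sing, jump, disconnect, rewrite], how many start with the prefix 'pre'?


Checking each word for prefix 'pre':
  'dog' -> no (count: 0)
  'walk' -> no (count: 0)
  'disobey' -> no (count: 0)
  'sing' -> no (count: 0)
  'jump' -> no (count: 0)
  'disconnect' -> no (count: 0)
  'rewrite' -> no (count: 0)
Total with prefix 'pre': 0

0


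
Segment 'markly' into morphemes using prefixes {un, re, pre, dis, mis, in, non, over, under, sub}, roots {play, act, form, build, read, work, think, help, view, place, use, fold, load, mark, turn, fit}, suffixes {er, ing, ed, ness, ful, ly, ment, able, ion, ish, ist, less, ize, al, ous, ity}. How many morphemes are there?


Segmenting 'markly' against the inventory:
  'mark' -> root (morpheme 1)
  'ly' -> suffix (morpheme 2)
Total morphemes: 2

2


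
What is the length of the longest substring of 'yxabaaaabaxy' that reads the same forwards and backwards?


Scanning 'yxabaaaabaxy' for palindromic substrings.
Substring at positions 0-11: 'yxabaaaabaxy'.
Check: reverse('yxabaaaabaxy') = 'yxabaaaabaxy' -> palindrome confirmed.
No longer palindromic substring exists; longest length = 12

12


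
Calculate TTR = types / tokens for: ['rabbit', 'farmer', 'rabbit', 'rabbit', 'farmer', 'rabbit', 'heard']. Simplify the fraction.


Tokens: 7
Unique types: ('farmer', 'heard', 'rabbit') = 3
TTR = 3/7
Already in lowest terms.

3/7


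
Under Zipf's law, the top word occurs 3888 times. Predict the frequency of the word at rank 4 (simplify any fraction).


Zipf's law: freq(rank) = f1 / rank
f1 = 3888, rank = 4
freq = 3888 / 4
= 972

972


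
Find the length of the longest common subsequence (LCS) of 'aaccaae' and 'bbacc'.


DP table for LCS of 'aaccaae' and 'bbacc':
       b  b  a  c  c
    0  0  0  0  0  0
  a 0  0  0  1  1  1
  a 0  0  0  1  1  1
  c 0  0  0  1  2  2
  c 0  0  0  1  2  3
  a 0  0  0  1  2  3
  a 0  0  0  1  2  3
  e 0  0  0  1  2  3
LCS: 'acc'
LCS length = 3

3


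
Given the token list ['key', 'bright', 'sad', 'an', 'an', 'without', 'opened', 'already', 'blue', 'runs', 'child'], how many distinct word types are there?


Listing all tokens and tracking unique types:
  Token 1: 'key' -> NEW (unique so far: 1)
  Token 2: 'bright' -> NEW (unique so far: 2)
  Token 3: 'sad' -> NEW (unique so far: 3)
  Token 4: 'an' -> NEW (unique so far: 4)
  Token 5: 'an' -> duplicate (unique so far: 4)
  Token 6: 'without' -> NEW (unique so far: 5)
  Token 7: 'opened' -> NEW (unique so far: 6)
  Token 8: 'already' -> NEW (unique so far: 7)
  Token 9: 'blue' -> NEW (unique so far: 8)
  Token 10: 'runs' -> NEW (unique so far: 9)
  Token 11: 'child' -> NEW (unique so far: 10)
Unique types: ('already', 'an', 'blue', 'bright', 'child', 'key', 'opened', 'runs', 'sad', 'without')
Vocabulary size: 10

10


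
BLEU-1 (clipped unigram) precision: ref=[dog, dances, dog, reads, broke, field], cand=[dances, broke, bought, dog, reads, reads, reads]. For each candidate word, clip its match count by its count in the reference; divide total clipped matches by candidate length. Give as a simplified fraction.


Reference word counts: {'broke': 1, 'dances': 1, 'dog': 2, 'field': 1, 'reads': 1}
Checking each candidate word (with clipping):
  'dances' -> in reference (ref count 1, used 1/1) -> match (matches: 1)
  'broke' -> in reference (ref count 1, used 1/1) -> match (matches: 2)
  'bought' -> not in reference -> no match (matches: 2)
  'dog' -> in reference (ref count 2, used 1/2) -> match (matches: 3)
  'reads' -> in reference (ref count 1, used 1/1) -> match (matches: 4)
  'reads' -> ref count 1 already used up (1/1) -> clipped, no match (matches: 4)
  'reads' -> ref count 1 already used up (1/1) -> clipped, no match (matches: 4)
Clipped matches: 4, Candidate length: 7
Precision = 4/7

4/7


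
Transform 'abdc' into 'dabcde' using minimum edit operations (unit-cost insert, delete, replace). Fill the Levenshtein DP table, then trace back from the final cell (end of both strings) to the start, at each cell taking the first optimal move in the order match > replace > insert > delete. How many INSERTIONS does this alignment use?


Edit distance = 3. Backtracking from cell (4, 6) with preference match > replace > insert > delete,
then listing the resulting alignment 'abdc' -> 'dabcde' left to right:
  Step 1: insert 'd' [insertion #1]
  Step 2: keep 'a'
  Step 3: keep 'b'
  Step 4: insert 'c' [insertion #2]
  Step 5: keep 'd'
  Step 6: replace c->e
Total insertions: 2

2


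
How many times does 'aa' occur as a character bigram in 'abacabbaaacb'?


Scanning 'abacabbaaacb' for bigram 'aa':
  Position 0: 'ab' -> no
  Position 1: 'ba' -> no
  Position 2: 'ac' -> no
  Position 3: 'ca' -> no
  Position 4: 'ab' -> no
  Position 5: 'bb' -> no
  Position 6: 'ba' -> no
  Position 7: 'aa' -> MATCH
  Position 8: 'aa' -> MATCH
  Position 9: 'ac' -> no
  Position 10: 'cb' -> no
Total matches: 2

2


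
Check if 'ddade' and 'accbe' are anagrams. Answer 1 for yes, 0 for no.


Sort characters of 'ddade': 'addde'
Sort characters of 'accbe': 'abcce'
Sorted forms differ -> they are NOT anagrams
Result: 0

0


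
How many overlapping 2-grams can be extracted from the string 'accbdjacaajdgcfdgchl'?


String 'accbdjacaajdgcfdgchl' has length L = 20.
Number of overlapping n-grams = L - n + 1
Substituting: 20 - 2 + 1 = 19

19


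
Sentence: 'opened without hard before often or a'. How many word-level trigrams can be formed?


Word trigrams from [7] words:
  Trigram 1: (opened without hard)
  Trigram 2: (without hard before)
  Trigram 3: (hard before often)
  Trigram 4: (before often or)
  Trigram 5: (often or a)
Total word trigrams: 7 - 2 = 5

5


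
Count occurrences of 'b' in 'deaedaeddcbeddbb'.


Scanning 'deaedaeddcbeddbb' for 'b':
  Position 10: 'b' -> MATCH (count: 1)
  Position 14: 'b' -> MATCH (count: 2)
  Position 15: 'b' -> MATCH (count: 3)
Total occurrences of 'b': 3

3


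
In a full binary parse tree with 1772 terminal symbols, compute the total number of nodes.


Leaf nodes (terminals): 1772
Internal nodes = n - 1 = 1772 - 1 = 1771
Total = leaves + internal = 1772 + 1771 = 3543

3543


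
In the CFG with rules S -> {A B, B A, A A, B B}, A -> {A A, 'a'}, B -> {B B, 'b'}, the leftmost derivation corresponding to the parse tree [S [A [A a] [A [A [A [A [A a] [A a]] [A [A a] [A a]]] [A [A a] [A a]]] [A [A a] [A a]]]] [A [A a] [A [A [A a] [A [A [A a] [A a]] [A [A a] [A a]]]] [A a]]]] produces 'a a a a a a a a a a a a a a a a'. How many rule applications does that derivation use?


Every bracketed nonterminal node [X ...] in the tree is produced by exactly one rule application.
Reading the tree off as a leftmost derivation:
  Step 1: S  =>  A A   (applied S -> A A)
  Step 2: A A  =>  A A A   (applied A -> A A)
  Step 3: A A A  =>  a A A   (applied A -> a)
  Step 4: a A A  =>  a A A A   (applied A -> A A)
  Step 5: a A A A  =>  a A A A A   (applied A -> A A)
  Step 6: a A A A A  =>  a A A A A A   (applied A -> A A)
  Step 7: a A A A A A  =>  a A A A A A A   (applied A -> A A)
  Step 8: a A A A A A A  =>  a a A A A A A   (applied A -> a)
  Step 9: a a A A A A A  =>  a a a A A A A   (applied A -> a)
  Step 10: a a a A A A A  =>  a a a A A A A A   (applied A -> A A)
  Step 11: a a a A A A A A  =>  a a a a A A A A   (applied A -> a)
  Step 12: a a a a A A A A  =>  a a a a a A A A   (applied A -> a)
  Step 13: a a a a a A A A  =>  a a a a a A A A A   (applied A -> A A)
  Step 14: a a a a a A A A A  =>  a a a a a a A A A   (applied A -> a)
  Step 15: a a a a a a A A A  =>  a a a a a a a A A   (applied A -> a)
  Step 16: a a a a a a a A A  =>  a a a a a a a A A A   (applied A -> A A)
  Step 17: a a a a a a a A A A  =>  a a a a a a a a A A   (applied A -> a)
  Step 18: a a a a a a a a A A  =>  a a a a a a a a a A   (applied A -> a)
  Step 19: a a a a a a a a a A  =>  a a a a a a a a a A A   (applied A -> A A)
  Step 20: a a a a a a a a a A A  =>  a a a a a a a a a a A   (applied A -> a)
  Step 21: a a a a a a a a a a A  =>  a a a a a a a a a a A A   (applied A -> A A)
  Step 22: a a a a a a a a a a A A  =>  a a a a a a a a a a A A A   (applied A -> A A)
  Step 23: a a a a a a a a a a A A A  =>  a a a a a a a a a a a A A   (applied A -> a)
  Step 24: a a a a a a a a a a a A A  =>  a a a a a a a a a a a A A A   (applied A -> A A)
  Step 25: a a a a a a a a a a a A A A  =>  a a a a a a a a a a a A A A A   (applied A -> A A)
  Step 26: a a a a a a a a a a a A A A A  =>  a a a a a a a a a a a a A A A   (applied A -> a)
  Step 27: a a a a a a a a a a a a A A A  =>  a a a a a a a a a a a a a A A   (applied A -> a)
  Step 28: a a a a a a a a a a a a a A A  =>  a a a a a a a a a a a a a A A A   (applied A -> A A)
  Step 29: a a a a a a a a a a a a a A A A  =>  a a a a a a a a a a a a a a A A   (applied A -> a)
  Step 30: a a a a a a a a a a a a a a A A  =>  a a a a a a a a a a a a a a a A   (applied A -> a)
  Step 31: a a a a a a a a a a a a a a a A  =>  a a a a a a a a a a a a a a a a   (applied A -> a)
Final yield: a a a a a a a a a a a a a a a a
Total rewrite steps: 31

31


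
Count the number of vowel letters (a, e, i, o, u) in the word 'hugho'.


Scanning each character of 'hugho':
  Position 1: 'h' -> consonant (running count: 0)
  Position 2: 'u' -> vowel (running count: 1)
  Position 3: 'g' -> consonant (running count: 1)
  Position 4: 'h' -> consonant (running count: 1)
  Position 5: 'o' -> vowel (running count: 2)
Total vowels: 2

2


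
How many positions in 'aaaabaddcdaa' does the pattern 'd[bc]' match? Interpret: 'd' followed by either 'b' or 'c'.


Pattern: d[bc] means 'd' followed by either 'b' or 'c'.
Scanning 'aaaabaddcdaa' position-by-position:
  Pos 0: window 'aa' -> no
  Pos 1: window 'aa' -> no
  Pos 2: window 'aa' -> no
  Pos 3: window 'ab' -> no
  Pos 4: window 'ba' -> no
  Pos 5: window 'ad' -> no
  Pos 6: window 'dd' -> no
  Pos 7: window 'dc' -> MATCH
  Pos 8: window 'cd' -> no
  Pos 9: window 'da' -> no
  Pos 10: window 'aa' -> no
  Pos 11: window 'a' -> no
Total matches: 1

1


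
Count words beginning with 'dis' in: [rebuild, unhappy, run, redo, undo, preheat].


Checking each word for prefix 'dis':
  'rebuild' -> no (count: 0)
  'unhappy' -> no (count: 0)
  'run' -> no (count: 0)
  'redo' -> no (count: 0)
  'undo' -> no (count: 0)
  'preheat' -> no (count: 0)
Total with prefix 'dis': 0

0


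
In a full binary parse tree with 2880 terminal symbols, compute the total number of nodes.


Leaf nodes (terminals): 2880
Internal nodes = n - 1 = 2880 - 1 = 2879
Total = leaves + internal = 2880 + 2879 = 5759

5759


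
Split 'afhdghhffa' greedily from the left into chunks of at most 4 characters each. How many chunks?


'afhdghhffa' has 10 characters.
Chunking with max size 4:
  Chunk 1: 'afhd' (positions 0-3)
  Chunk 2: 'ghhf' (positions 4-7)
  Chunk 3: 'fa' (positions 8-9)
Total chunks: ceil(10 / 4) = 3

3


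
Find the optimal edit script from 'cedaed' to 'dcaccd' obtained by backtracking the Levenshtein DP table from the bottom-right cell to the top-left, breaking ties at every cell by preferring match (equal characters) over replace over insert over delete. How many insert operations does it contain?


Edit distance = 5. Backtracking from cell (6, 6) with preference match > replace > insert > delete,
then listing the resulting alignment 'cedaed' -> 'dcaccd' left to right:
  Step 1: replace c->d
  Step 2: replace e->c
  Step 3: replace d->a
  Step 4: replace a->c
  Step 5: replace e->c
  Step 6: keep 'd'
Total insertions: 0

0


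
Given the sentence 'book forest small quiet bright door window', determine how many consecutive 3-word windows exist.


Word trigrams from [7] words:
  Trigram 1: (book forest small)
  Trigram 2: (forest small quiet)
  Trigram 3: (small quiet bright)
  Trigram 4: (quiet bright door)
  Trigram 5: (bright door window)
Total word trigrams: 7 - 2 = 5

5


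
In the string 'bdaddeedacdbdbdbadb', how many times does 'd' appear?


Scanning 'bdaddeedacdbdbdbadb' for 'd':
  Position 1: 'd' -> MATCH (count: 1)
  Position 3: 'd' -> MATCH (count: 2)
  Position 4: 'd' -> MATCH (count: 3)
  Position 7: 'd' -> MATCH (count: 4)
  Position 10: 'd' -> MATCH (count: 5)
  Position 12: 'd' -> MATCH (count: 6)
  Position 14: 'd' -> MATCH (count: 7)
  Position 17: 'd' -> MATCH (count: 8)
Total occurrences of 'd': 8

8


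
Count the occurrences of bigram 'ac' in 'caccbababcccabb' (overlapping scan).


Scanning 'caccbababcccabb' for bigram 'ac':
  Position 0: 'ca' -> no
  Position 1: 'ac' -> MATCH
  Position 2: 'cc' -> no
  Position 3: 'cb' -> no
  Position 4: 'ba' -> no
  Position 5: 'ab' -> no
  Position 6: 'ba' -> no
  Position 7: 'ab' -> no
  Position 8: 'bc' -> no
  Position 9: 'cc' -> no
  Position 10: 'cc' -> no
  Position 11: 'ca' -> no
  Position 12: 'ab' -> no
  Position 13: 'bb' -> no
Total matches: 1

1


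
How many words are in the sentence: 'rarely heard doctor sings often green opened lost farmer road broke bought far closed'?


Counting words by splitting on spaces:
  Word 1: 'rarely'
  Word 2: 'heard'
  Word 3: 'doctor'
  Word 4: 'sings'
  Word 5: 'often'
  Word 6: 'green'
  Word 7: 'opened'
  Word 8: 'lost'
  Word 9: 'farmer'
  Word 10: 'road'
  Word 11: 'broke'
  Word 12: 'bought'
  Word 13: 'far'
  Word 14: 'closed'
Total words: 14

14


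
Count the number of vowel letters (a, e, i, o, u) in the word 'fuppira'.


Scanning each character of 'fuppira':
  Position 1: 'f' -> consonant (running count: 0)
  Position 2: 'u' -> vowel (running count: 1)
  Position 3: 'p' -> consonant (running count: 1)
  Position 4: 'p' -> consonant (running count: 1)
  Position 5: 'i' -> vowel (running count: 2)
  Position 6: 'r' -> consonant (running count: 2)
  Position 7: 'a' -> vowel (running count: 3)
Total vowels: 3

3


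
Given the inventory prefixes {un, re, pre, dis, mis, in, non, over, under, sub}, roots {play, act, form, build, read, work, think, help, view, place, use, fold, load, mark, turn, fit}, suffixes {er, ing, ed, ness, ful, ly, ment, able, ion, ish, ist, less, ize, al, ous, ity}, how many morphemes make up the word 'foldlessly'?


Segmenting 'foldlessly' against the inventory:
  'fold' -> root (morpheme 1)
  'less' -> suffix (morpheme 2)
  'ly' -> suffix (morpheme 3)
Total morphemes: 3

3


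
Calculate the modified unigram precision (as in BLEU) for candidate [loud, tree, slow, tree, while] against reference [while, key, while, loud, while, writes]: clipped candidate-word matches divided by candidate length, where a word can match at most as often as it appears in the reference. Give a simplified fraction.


Reference word counts: {'key': 1, 'loud': 1, 'while': 3, 'writes': 1}
Checking each candidate word (with clipping):
  'loud' -> in reference (ref count 1, used 1/1) -> match (matches: 1)
  'tree' -> not in reference -> no match (matches: 1)
  'slow' -> not in reference -> no match (matches: 1)
  'tree' -> not in reference -> no match (matches: 1)
  'while' -> in reference (ref count 3, used 1/3) -> match (matches: 2)
Clipped matches: 2, Candidate length: 5
Precision = 2/5

2/5


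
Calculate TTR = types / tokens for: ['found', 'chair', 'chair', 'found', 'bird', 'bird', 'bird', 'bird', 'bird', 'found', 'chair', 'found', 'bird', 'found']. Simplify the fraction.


Tokens: 14
Unique types: ('bird', 'chair', 'found') = 3
TTR = 3/14
Already in lowest terms.

3/14


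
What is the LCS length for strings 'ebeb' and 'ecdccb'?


DP table for LCS of 'ebeb' and 'ecdccb':
       e  c  d  c  c  b
    0  0  0  0  0  0  0
  e 0  1  1  1  1  1  1
  b 0  1  1  1  1  1  2
  e 0  1  1  1  1  1  2
  b 0  1  1  1  1  1  2
LCS: 'eb'
LCS length = 2

2


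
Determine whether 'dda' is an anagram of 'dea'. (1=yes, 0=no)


Sort characters of 'dda': 'add'
Sort characters of 'dea': 'ade'
Sorted forms differ -> they are NOT anagrams
Result: 0

0


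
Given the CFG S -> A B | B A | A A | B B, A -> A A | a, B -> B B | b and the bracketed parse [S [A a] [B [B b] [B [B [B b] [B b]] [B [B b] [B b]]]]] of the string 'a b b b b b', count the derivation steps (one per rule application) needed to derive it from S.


Every bracketed nonterminal node [X ...] in the tree is produced by exactly one rule application.
Reading the tree off as a leftmost derivation:
  Step 1: S  =>  A B   (applied S -> A B)
  Step 2: A B  =>  a B   (applied A -> a)
  Step 3: a B  =>  a B B   (applied B -> B B)
  Step 4: a B B  =>  a b B   (applied B -> b)
  Step 5: a b B  =>  a b B B   (applied B -> B B)
  Step 6: a b B B  =>  a b B B B   (applied B -> B B)
  Step 7: a b B B B  =>  a b b B B   (applied B -> b)
  Step 8: a b b B B  =>  a b b b B   (applied B -> b)
  Step 9: a b b b B  =>  a b b b B B   (applied B -> B B)
  Step 10: a b b b B B  =>  a b b b b B   (applied B -> b)
  Step 11: a b b b b B  =>  a b b b b b   (applied B -> b)
Final yield: a b b b b b
Total rewrite steps: 11

11


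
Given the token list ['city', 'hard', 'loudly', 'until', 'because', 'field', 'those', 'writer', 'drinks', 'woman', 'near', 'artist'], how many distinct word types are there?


Listing all tokens and tracking unique types:
  Token 1: 'city' -> NEW (unique so far: 1)
  Token 2: 'hard' -> NEW (unique so far: 2)
  Token 3: 'loudly' -> NEW (unique so far: 3)
  Token 4: 'until' -> NEW (unique so far: 4)
  Token 5: 'because' -> NEW (unique so far: 5)
  Token 6: 'field' -> NEW (unique so far: 6)
  Token 7: 'those' -> NEW (unique so far: 7)
  Token 8: 'writer' -> NEW (unique so far: 8)
  Token 9: 'drinks' -> NEW (unique so far: 9)
  Token 10: 'woman' -> NEW (unique so far: 10)
  Token 11: 'near' -> NEW (unique so far: 11)
  Token 12: 'artist' -> NEW (unique so far: 12)
Unique types: ('artist', 'because', 'city', 'drinks', 'field', 'hard', 'loudly', 'near', 'those', 'until', 'woman', 'writer')
Vocabulary size: 12

12


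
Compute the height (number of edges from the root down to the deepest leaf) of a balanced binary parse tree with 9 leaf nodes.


In a balanced binary tree with n leaves the deepest leaf is ceil(log2(n)) edges below the root.
log2(9) = 3.1699
ceil(3.1699) = 4
height (edges) = 4

4


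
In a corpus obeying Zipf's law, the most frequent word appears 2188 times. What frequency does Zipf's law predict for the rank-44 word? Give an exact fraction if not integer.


Zipf's law: freq(rank) = f1 / rank
f1 = 2188, rank = 44
freq = 2188 / 44
GCD(2188, 44) = 4
Simplified: 547/11

547/11


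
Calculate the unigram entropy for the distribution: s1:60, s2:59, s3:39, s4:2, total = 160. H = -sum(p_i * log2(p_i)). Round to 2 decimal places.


Computing entropy H = -sum(p_i * log2(p_i)):
  s1: p = 60/160 = 0.3750, -p*log2(p) = 0.5306
  s2: p = 59/160 = 0.3688, -p*log2(p) = 0.5307
  s3: p = 39/160 = 0.2437, -p*log2(p) = 0.4964
  s4: p = 2/160 = 0.0125, -p*log2(p) = 0.0790
H = sum of terms = 1.6367
Rounded to 2 decimals: 1.64

1.64


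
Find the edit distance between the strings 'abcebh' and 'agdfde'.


Building DP table for s1='abcebh' (len 6) and s2='agdfde' (len 6):
       a  g  d  f  d  e
    0  1  2  3  4  5  6
  a 1  0  1  2  3  4  5
  b 2  1  1  2  3  4  5
  c 3  2  2  2  3  4  5
  e 4  3  3  3  3  4  4
  b 5  4  4  4  4  4  5
  h 6  5  5  5  5  5  5
Edit distance = dp[6][6] = 5

5


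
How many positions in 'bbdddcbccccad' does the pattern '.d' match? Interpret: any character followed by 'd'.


Pattern: .d means any character followed by 'd'.
Scanning 'bbdddcbccccad' position-by-position:
  Pos 0: window 'bb' -> no
  Pos 1: window 'bd' -> MATCH
  Pos 2: window 'dd' -> MATCH
  Pos 3: window 'dd' -> MATCH
  Pos 4: window 'dc' -> no
  Pos 5: window 'cb' -> no
  Pos 6: window 'bc' -> no
  Pos 7: window 'cc' -> no
  Pos 8: window 'cc' -> no
  Pos 9: window 'cc' -> no
  Pos 10: window 'ca' -> no
  Pos 11: window 'ad' -> MATCH
  Pos 12: window 'd' -> no
Total matches: 4

4


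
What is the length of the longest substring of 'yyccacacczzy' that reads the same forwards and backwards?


Scanning 'yyccacacczzy' for palindromic substrings.
Substring at positions 2-8: 'ccacacc'.
Check: reverse('ccacacc') = 'ccacacc' -> palindrome confirmed.
Neighbouring characters ('y' / 'z') break symmetry, so it cannot extend further.
No longer palindromic substring exists; longest length = 7

7


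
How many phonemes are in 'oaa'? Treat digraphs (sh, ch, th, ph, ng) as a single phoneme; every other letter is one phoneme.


Parsing 'oaa' greedily, digraphs first:
  'o' -> vowel phoneme (phonemes so far: 1)
  'a' -> vowel phoneme (phonemes so far: 2)
  'a' -> vowel phoneme (phonemes so far: 3)
Total phonemes: 3

3


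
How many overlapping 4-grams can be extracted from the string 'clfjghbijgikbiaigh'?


String 'clfjghbijgikbiaigh' has length L = 18.
Number of overlapping n-grams = L - n + 1
Substituting: 18 - 4 + 1 = 15

15


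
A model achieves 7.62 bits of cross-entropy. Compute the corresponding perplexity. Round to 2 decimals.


Perplexity formula: PP = 2^H
H = 7.62
PP = 2^7.62
Decompose: 2^7.62 = 2^7 * 2^0.62
2^7 = 128, 2^0.62 ~ 1.5368752
PP ~ 128 * 1.5368752 = 196.7200256
Rounded to 2 decimals: 196.72

196.72


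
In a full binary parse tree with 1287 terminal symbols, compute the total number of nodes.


Leaf nodes (terminals): 1287
Internal nodes = n - 1 = 1287 - 1 = 1286
Total = leaves + internal = 1287 + 1286 = 2573

2573


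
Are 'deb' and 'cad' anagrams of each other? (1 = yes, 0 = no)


Sort characters of 'deb': 'bde'
Sort characters of 'cad': 'acd'
Sorted forms differ -> they are NOT anagrams
Result: 0

0


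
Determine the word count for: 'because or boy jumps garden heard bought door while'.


Counting words by splitting on spaces:
  Word 1: 'because'
  Word 2: 'or'
  Word 3: 'boy'
  Word 4: 'jumps'
  Word 5: 'garden'
  Word 6: 'heard'
  Word 7: 'bought'
  Word 8: 'door'
  Word 9: 'while'
Total words: 9

9


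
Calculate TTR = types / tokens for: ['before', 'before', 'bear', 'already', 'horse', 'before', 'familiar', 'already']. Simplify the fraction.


Tokens: 8
Unique types: ('already', 'bear', 'before', 'familiar', 'horse') = 5
TTR = 5/8
Already in lowest terms.

5/8


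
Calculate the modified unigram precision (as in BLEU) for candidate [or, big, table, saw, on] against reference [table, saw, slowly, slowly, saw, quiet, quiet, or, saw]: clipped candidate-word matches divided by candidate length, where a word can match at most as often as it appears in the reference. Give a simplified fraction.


Reference word counts: {'or': 1, 'quiet': 2, 'saw': 3, 'slowly': 2, 'table': 1}
Checking each candidate word (with clipping):
  'or' -> in reference (ref count 1, used 1/1) -> match (matches: 1)
  'big' -> not in reference -> no match (matches: 1)
  'table' -> in reference (ref count 1, used 1/1) -> match (matches: 2)
  'saw' -> in reference (ref count 3, used 1/3) -> match (matches: 3)
  'on' -> not in reference -> no match (matches: 3)
Clipped matches: 3, Candidate length: 5
Precision = 3/5

3/5


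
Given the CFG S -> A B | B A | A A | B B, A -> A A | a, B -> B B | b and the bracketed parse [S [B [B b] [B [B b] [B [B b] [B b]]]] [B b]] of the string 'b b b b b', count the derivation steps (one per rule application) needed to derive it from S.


Every bracketed nonterminal node [X ...] in the tree is produced by exactly one rule application.
Reading the tree off as a leftmost derivation:
  Step 1: S  =>  B B   (applied S -> B B)
  Step 2: B B  =>  B B B   (applied B -> B B)
  Step 3: B B B  =>  b B B   (applied B -> b)
  Step 4: b B B  =>  b B B B   (applied B -> B B)
  Step 5: b B B B  =>  b b B B   (applied B -> b)
  Step 6: b b B B  =>  b b B B B   (applied B -> B B)
  Step 7: b b B B B  =>  b b b B B   (applied B -> b)
  Step 8: b b b B B  =>  b b b b B   (applied B -> b)
  Step 9: b b b b B  =>  b b b b b   (applied B -> b)
Final yield: b b b b b
Total rewrite steps: 9

9


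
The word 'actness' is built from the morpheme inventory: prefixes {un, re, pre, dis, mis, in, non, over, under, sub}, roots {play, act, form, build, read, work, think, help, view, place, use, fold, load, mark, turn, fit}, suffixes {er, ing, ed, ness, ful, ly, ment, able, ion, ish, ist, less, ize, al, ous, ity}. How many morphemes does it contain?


Segmenting 'actness' against the inventory:
  'act' -> root (morpheme 1)
  'ness' -> suffix (morpheme 2)
Total morphemes: 2

2


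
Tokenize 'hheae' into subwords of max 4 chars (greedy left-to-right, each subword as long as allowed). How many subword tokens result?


'hheae' has 5 characters.
Chunking with max size 4:
  Chunk 1: 'hhea' (positions 0-3)
  Chunk 2: 'e' (positions 4-4)
Total chunks: ceil(5 / 4) = 2

2


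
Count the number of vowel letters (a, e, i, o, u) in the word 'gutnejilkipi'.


Scanning each character of 'gutnejilkipi':
  Position 1: 'g' -> consonant (running count: 0)
  Position 2: 'u' -> vowel (running count: 1)
  Position 3: 't' -> consonant (running count: 1)
  Position 4: 'n' -> consonant (running count: 1)
  Position 5: 'e' -> vowel (running count: 2)
  Position 6: 'j' -> consonant (running count: 2)
  Position 7: 'i' -> vowel (running count: 3)
  Position 8: 'l' -> consonant (running count: 3)
  Position 9: 'k' -> consonant (running count: 3)
  Position 10: 'i' -> vowel (running count: 4)
  Position 11: 'p' -> consonant (running count: 4)
  Position 12: 'i' -> vowel (running count: 5)
Total vowels: 5

5


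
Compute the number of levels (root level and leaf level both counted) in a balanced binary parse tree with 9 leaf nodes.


In a balanced binary tree with n leaves the deepest leaf is ceil(log2(n)) edges below the root,
so counting node levels inclusive of root and leaves gives ceil(log2(n)) + 1 levels.
log2(9) = 3.1699
ceil(3.1699) = 4
levels = 4 + 1 = 5

5


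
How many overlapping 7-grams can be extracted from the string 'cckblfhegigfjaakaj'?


String 'cckblfhegigfjaakaj' has length L = 18.
Number of overlapping n-grams = L - n + 1
Substituting: 18 - 7 + 1 = 12

12


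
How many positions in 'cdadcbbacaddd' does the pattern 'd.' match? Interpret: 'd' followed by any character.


Pattern: d. means 'd' followed by any character.
Scanning 'cdadcbbacaddd' position-by-position:
  Pos 0: window 'cd' -> no
  Pos 1: window 'da' -> MATCH
  Pos 2: window 'ad' -> no
  Pos 3: window 'dc' -> MATCH
  Pos 4: window 'cb' -> no
  Pos 5: window 'bb' -> no
  Pos 6: window 'ba' -> no
  Pos 7: window 'ac' -> no
  Pos 8: window 'ca' -> no
  Pos 9: window 'ad' -> no
  Pos 10: window 'dd' -> MATCH
  Pos 11: window 'dd' -> MATCH
  Pos 12: window 'd' -> no
Total matches: 4

4


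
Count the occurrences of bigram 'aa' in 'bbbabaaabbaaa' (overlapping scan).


Scanning 'bbbabaaabbaaa' for bigram 'aa':
  Position 0: 'bb' -> no
  Position 1: 'bb' -> no
  Position 2: 'ba' -> no
  Position 3: 'ab' -> no
  Position 4: 'ba' -> no
  Position 5: 'aa' -> MATCH
  Position 6: 'aa' -> MATCH
  Position 7: 'ab' -> no
  Position 8: 'bb' -> no
  Position 9: 'ba' -> no
  Position 10: 'aa' -> MATCH
  Position 11: 'aa' -> MATCH
Total matches: 4

4


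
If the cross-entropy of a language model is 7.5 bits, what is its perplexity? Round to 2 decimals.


Perplexity formula: PP = 2^H
H = 7.5
PP = 2^7.5
Decompose: 2^7.5 = 2^7 * 2^0.5 = 2^7 * sqrt(2)
2^7 = 128, sqrt(2) ~ 1.4142136
PP ~ 128 * 1.4142136 = 181.0193408
Rounded to 2 decimals: 181.02

181.02


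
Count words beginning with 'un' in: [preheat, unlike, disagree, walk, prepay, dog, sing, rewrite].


Checking each word for prefix 'un':
  'preheat' -> no (count: 0)
  'unlike' -> YES, starts with 'un' (count: 1)
  'disagree' -> no (count: 1)
  'walk' -> no (count: 1)
  'prepay' -> no (count: 1)
  'dog' -> no (count: 1)
  'sing' -> no (count: 1)
  'rewrite' -> no (count: 1)
Total with prefix 'un': 1

1


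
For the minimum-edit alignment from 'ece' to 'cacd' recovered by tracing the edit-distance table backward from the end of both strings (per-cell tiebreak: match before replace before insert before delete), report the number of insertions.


Edit distance = 3. Backtracking from cell (3, 4) with preference match > replace > insert > delete,
then listing the resulting alignment 'ece' -> 'cacd' left to right:
  Step 1: insert 'c' [insertion #1]
  Step 2: replace e->a
  Step 3: keep 'c'
  Step 4: replace e->d
Total insertions: 1

1


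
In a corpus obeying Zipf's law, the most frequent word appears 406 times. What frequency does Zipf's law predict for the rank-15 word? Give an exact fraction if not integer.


Zipf's law: freq(rank) = f1 / rank
f1 = 406, rank = 15
freq = 406 / 15
GCD(406, 15) = 1
Simplified: 406/15

406/15


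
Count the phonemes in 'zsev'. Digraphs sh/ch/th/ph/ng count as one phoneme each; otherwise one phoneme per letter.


Parsing 'zsev' greedily, digraphs first:
  'z' -> consonant phoneme (phonemes so far: 1)
  's' -> consonant phoneme (phonemes so far: 2)
  'e' -> vowel phoneme (phonemes so far: 3)
  'v' -> consonant phoneme (phonemes so far: 4)
Total phonemes: 4

4


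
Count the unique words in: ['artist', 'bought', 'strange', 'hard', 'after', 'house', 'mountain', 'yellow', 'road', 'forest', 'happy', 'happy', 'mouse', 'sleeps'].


Listing all tokens and tracking unique types:
  Token 1: 'artist' -> NEW (unique so far: 1)
  Token 2: 'bought' -> NEW (unique so far: 2)
  Token 3: 'strange' -> NEW (unique so far: 3)
  Token 4: 'hard' -> NEW (unique so far: 4)
  Token 5: 'after' -> NEW (unique so far: 5)
  Token 6: 'house' -> NEW (unique so far: 6)
  Token 7: 'mountain' -> NEW (unique so far: 7)
  Token 8: 'yellow' -> NEW (unique so far: 8)
  Token 9: 'road' -> NEW (unique so far: 9)
  Token 10: 'forest' -> NEW (unique so far: 10)
  Token 11: 'happy' -> NEW (unique so far: 11)
  Token 12: 'happy' -> duplicate (unique so far: 11)
  Token 13: 'mouse' -> NEW (unique so far: 12)
  Token 14: 'sleeps' -> NEW (unique so far: 13)
Unique types: ('after', 'artist', 'bought', 'forest', 'happy', 'hard', 'house', 'mountain', 'mouse', 'road', 'sleeps', 'strange', 'yellow')
Vocabulary size: 13

13


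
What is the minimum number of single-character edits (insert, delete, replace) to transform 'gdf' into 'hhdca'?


Building DP table for s1='gdf' (len 3) and s2='hhdca' (len 5):
       h  h  d  c  a
    0  1  2  3  4  5
  g 1  1  2  3  4  5
  d 2  2  2  2  3  4
  f 3  3  3  3  3  4
Edit distance = dp[3][5] = 4

4


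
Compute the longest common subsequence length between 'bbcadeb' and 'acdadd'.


DP table for LCS of 'bbcadeb' and 'acdadd':
       a  c  d  a  d  d
    0  0  0  0  0  0  0
  b 0  0  0  0  0  0  0
  b 0  0  0  0  0  0  0
  c 0  0  1  1  1  1  1
  a 0  1  1  1  2  2  2
  d 0  1  1  2  2  3  3
  e 0  1  1  2  2  3  3
  b 0  1  1  2  2  3  3
LCS: 'cad'
LCS length = 3

3


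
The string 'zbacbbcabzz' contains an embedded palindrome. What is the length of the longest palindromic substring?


Scanning 'zbacbbcabzz' for palindromic substrings.
Substring at positions 0-9: 'zbacbbcabz'.
Check: reverse('zbacbbcabz') = 'zbacbbcabz' -> palindrome confirmed.
Neighbouring characters ('-' / 'z') break symmetry, so it cannot extend further.
No longer palindromic substring exists; longest length = 10

10


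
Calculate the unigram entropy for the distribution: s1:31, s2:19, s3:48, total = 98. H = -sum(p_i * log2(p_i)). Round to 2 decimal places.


Computing entropy H = -sum(p_i * log2(p_i)):
  s1: p = 31/98 = 0.3163, -p*log2(p) = 0.5253
  s2: p = 19/98 = 0.1939, -p*log2(p) = 0.4589
  s3: p = 48/98 = 0.4898, -p*log2(p) = 0.5044
H = sum of terms = 1.4886
Rounded to 2 decimals: 1.49

1.49


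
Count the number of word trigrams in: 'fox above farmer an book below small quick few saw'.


Word trigrams from [10] words:
  Trigram 1: (fox above farmer)
  Trigram 2: (above farmer an)
  Trigram 3: (farmer an book)
  Trigram 4: (an book below)
  Trigram 5: (book below small)
  Trigram 6: (below small quick)
  Trigram 7: (small quick few)
  Trigram 8: (quick few saw)
Total word trigrams: 10 - 2 = 8

8


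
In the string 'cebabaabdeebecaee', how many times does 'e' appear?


Scanning 'cebabaabdeebecaee' for 'e':
  Position 1: 'e' -> MATCH (count: 1)
  Position 9: 'e' -> MATCH (count: 2)
  Position 10: 'e' -> MATCH (count: 3)
  Position 12: 'e' -> MATCH (count: 4)
  Position 15: 'e' -> MATCH (count: 5)
  Position 16: 'e' -> MATCH (count: 6)
Total occurrences of 'e': 6

6


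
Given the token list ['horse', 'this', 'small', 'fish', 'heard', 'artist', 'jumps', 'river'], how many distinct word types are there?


Listing all tokens and tracking unique types:
  Token 1: 'horse' -> NEW (unique so far: 1)
  Token 2: 'this' -> NEW (unique so far: 2)
  Token 3: 'small' -> NEW (unique so far: 3)
  Token 4: 'fish' -> NEW (unique so far: 4)
  Token 5: 'heard' -> NEW (unique so far: 5)
  Token 6: 'artist' -> NEW (unique so far: 6)
  Token 7: 'jumps' -> NEW (unique so far: 7)
  Token 8: 'river' -> NEW (unique so far: 8)
Unique types: ('artist', 'fish', 'heard', 'horse', 'jumps', 'river', 'small', 'this')
Vocabulary size: 8

8


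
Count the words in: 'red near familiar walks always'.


Counting words by splitting on spaces:
  Word 1: 'red'
  Word 2: 'near'
  Word 3: 'familiar'
  Word 4: 'walks'
  Word 5: 'always'
Total words: 5

5


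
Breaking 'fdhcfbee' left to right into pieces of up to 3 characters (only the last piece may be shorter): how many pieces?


'fdhcfbee' has 8 characters.
Chunking with max size 3:
  Chunk 1: 'fdh' (positions 0-2)
  Chunk 2: 'cfb' (positions 3-5)
  Chunk 3: 'ee' (positions 6-7)
Total chunks: ceil(8 / 3) = 3

3


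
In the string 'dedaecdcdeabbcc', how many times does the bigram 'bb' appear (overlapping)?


Scanning 'dedaecdcdeabbcc' for bigram 'bb':
  Position 0: 'de' -> no
  Position 1: 'ed' -> no
  Position 2: 'da' -> no
  Position 3: 'ae' -> no
  Position 4: 'ec' -> no
  Position 5: 'cd' -> no
  Position 6: 'dc' -> no
  Position 7: 'cd' -> no
  Position 8: 'de' -> no
  Position 9: 'ea' -> no
  Position 10: 'ab' -> no
  Position 11: 'bb' -> MATCH
  Position 12: 'bc' -> no
  Position 13: 'cc' -> no
Total matches: 1

1


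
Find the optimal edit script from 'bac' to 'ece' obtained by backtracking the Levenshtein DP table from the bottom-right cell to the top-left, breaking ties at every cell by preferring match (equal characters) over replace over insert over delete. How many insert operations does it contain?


Edit distance = 3. Backtracking from cell (3, 3) with preference match > replace > insert > delete,
then listing the resulting alignment 'bac' -> 'ece' left to right:
  Step 1: replace b->e
  Step 2: replace a->c
  Step 3: replace c->e
Total insertions: 0

0


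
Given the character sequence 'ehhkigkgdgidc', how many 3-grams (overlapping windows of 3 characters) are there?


String 'ehhkigkgdgidc' has length L = 13.
Number of overlapping n-grams = L - n + 1
Substituting: 13 - 3 + 1 = 11

11


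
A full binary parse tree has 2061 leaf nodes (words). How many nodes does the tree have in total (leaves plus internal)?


Leaf nodes (terminals): 2061
Internal nodes = n - 1 = 2061 - 1 = 2060
Total = leaves + internal = 2061 + 2060 = 4121

4121


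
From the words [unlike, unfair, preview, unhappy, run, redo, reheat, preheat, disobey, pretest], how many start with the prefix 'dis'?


Checking each word for prefix 'dis':
  'unlike' -> no (count: 0)
  'unfair' -> no (count: 0)
  'preview' -> no (count: 0)
  'unhappy' -> no (count: 0)
  'run' -> no (count: 0)
  'redo' -> no (count: 0)
  'reheat' -> no (count: 0)
  'preheat' -> no (count: 0)
  'disobey' -> YES, starts with 'dis' (count: 1)
  'pretest' -> no (count: 1)
Total with prefix 'dis': 1

1
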